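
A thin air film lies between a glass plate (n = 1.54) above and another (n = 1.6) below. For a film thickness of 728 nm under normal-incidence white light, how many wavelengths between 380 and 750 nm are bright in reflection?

Top surface (1.54 → 1.0): reflection off a lower-index medium gives no phase shift.
Bottom surface (1.0 → 1.6): reflection off a higher-index medium gives a half-wave phase shift.
The two reflections differ by half a wavelength.
For strong reflection here: 2 n t = (m + ½) λ.
λ = 2 n t / (m + ½) = 1456 / (m + ½) nm.
m=1: 971 nm (IR); m=2: 582 nm (visible); m=3: 416 nm (visible); m=4: 324 nm (UV).

2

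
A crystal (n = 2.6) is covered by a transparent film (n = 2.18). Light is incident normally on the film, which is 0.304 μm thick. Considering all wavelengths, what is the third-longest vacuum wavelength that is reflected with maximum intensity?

Top surface (1.0 → 2.18): reflection off a higher-index medium gives a half-wave phase shift.
At the lower boundary (n = 2.18 to n = 2.6) the reflected ray undergoes a half-wave phase shift.
Zero or two π shifts → no net half-wave offset.
With no net inversion, constructive interference in reflection requires 2 n t = m λ.
λ = 2 n t / m. The third-longest wavelength is m = 3: λ = 2 × 2.18 × 304 / 3.00 = 442 nm.

442 nm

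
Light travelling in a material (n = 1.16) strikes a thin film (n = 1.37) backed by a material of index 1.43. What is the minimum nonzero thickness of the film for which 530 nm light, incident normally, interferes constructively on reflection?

193 nm

Ray reflecting at the top interface goes from n = 1.16 toward n = 1.37: a half-wave phase shift.
Ray reflecting at the bottom interface goes from n = 1.37 toward n = 1.43: a half-wave phase shift.
The two reflections carry the same phase change, so no net offset.
So the condition for constructive reflection is 2 n t = m λ.
Minimum nonzero at m = 1: t = λ / (2 n) = 530 / (2 × 1.37) = 193 nm.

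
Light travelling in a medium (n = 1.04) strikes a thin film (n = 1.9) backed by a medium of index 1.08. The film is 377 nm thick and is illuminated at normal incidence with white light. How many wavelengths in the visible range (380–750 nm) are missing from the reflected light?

2

Ray reflecting at the top interface goes from n = 1.04 toward n = 1.9: a half-wave phase shift.
Ray reflecting at the bottom interface goes from n = 1.9 toward n = 1.08: no phase shift.
Net: one phase inversion between the two reflected rays.
For minimum reflection here: 2 n t = m λ.
λ = 2 n t / m = 1433 / m nm.
m=1: 1433 nm (IR); m=2: 716 nm (visible); m=3: 478 nm (visible); m=4: 358 nm (UV).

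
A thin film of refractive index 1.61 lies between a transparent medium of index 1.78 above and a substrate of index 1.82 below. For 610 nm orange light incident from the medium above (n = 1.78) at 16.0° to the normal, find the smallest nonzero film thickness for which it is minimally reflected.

Ray reflecting at the top interface goes from n = 1.78 toward n = 1.61: no phase shift.
Ray reflecting at the bottom interface goes from n = 1.61 toward n = 1.82: a half-wave phase shift.
Exactly one π shift → a net half-wave offset.
For dark reflection here: 2 n t cos θ_r = m λ.
Snell's law: 1.78 sin 16.0° = 1.61 sin θ_r → sin θ_r = 0.305, cos θ_r = 0.952.
Minimum nonzero at m = 1: t = λ / (2 n cos θ_r) = 610 / (2 × 1.61 × 0.952) = 199 nm.

199 nm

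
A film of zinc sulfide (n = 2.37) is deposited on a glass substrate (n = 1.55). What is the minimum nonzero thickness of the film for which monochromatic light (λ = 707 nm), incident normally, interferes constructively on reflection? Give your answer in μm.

At the upper boundary (n = 1.0 to n = 2.37) the reflected ray undergoes a half-wave phase shift.
At the lower boundary (n = 2.37 to n = 1.55) the reflected ray undergoes no phase shift.
The two reflections differ by half a wavelength.
For strong reflection here: 2 n t = (m + ½) λ.
Minimum at m = 0: t = λ / (4 n) = 707 / (4 × 2.37) = 74.6 nm.

0.0746 μm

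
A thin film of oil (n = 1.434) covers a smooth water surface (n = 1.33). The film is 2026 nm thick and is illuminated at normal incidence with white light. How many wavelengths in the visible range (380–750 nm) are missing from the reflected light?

Top surface (1.0 → 1.434): reflection off a higher-index medium gives a half-wave phase shift.
At the lower boundary (n = 1.434 to n = 1.33) the reflected ray undergoes no phase shift.
Net: one phase inversion between the two reflected rays.
For weak reflection here: 2 n t = m λ.
λ = 2 n t / m = 5811 / m nm.
m=7: 830 nm (IR); m=8: 726 nm (visible); m=9: 646 nm (visible); m=10: 581 nm (visible); m=11: 528 nm (visible); m=12: 484 nm (visible); m=13: 447 nm (visible); m=14: 415 nm (visible); m=15: 387 nm (visible); m=16: 363 nm (UV).

8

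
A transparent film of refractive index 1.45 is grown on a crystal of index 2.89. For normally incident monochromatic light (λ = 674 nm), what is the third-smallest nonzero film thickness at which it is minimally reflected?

Top surface (1.0 → 1.45): reflection off a higher-index medium gives a half-wave phase shift.
At the lower boundary (n = 1.45 to n = 2.89) the reflected ray undergoes a half-wave phase shift.
The two reflections carry the same phase change, so no net offset.
So the condition for destructive reflection is 2 n t = (m + ½) λ.
The third-smallest nonzero thickness corresponds to m = 2: t = (m + ½) λ / (2 n) = 2.50 × 674 / (2 × 1.45) = 581 nm.

581 nm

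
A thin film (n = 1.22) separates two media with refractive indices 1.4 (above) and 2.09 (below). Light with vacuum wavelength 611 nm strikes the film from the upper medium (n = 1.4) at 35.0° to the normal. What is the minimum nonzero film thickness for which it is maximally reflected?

166 nm

Ray reflecting at the top interface goes from n = 1.4 toward n = 1.22: no phase shift.
Bottom surface (1.22 → 2.09): reflection off a higher-index medium gives a half-wave phase shift.
The two reflections differ by half a wavelength.
So the condition for constructive reflection is 2 n t cos θ_r = (m + ½) λ.
Snell's law: 1.4 sin 35.0° = 1.22 sin θ_r → sin θ_r = 0.658, cos θ_r = 0.753.
Minimum at m = 0: t = λ / (4 n cos θ_r) = 611 / (4 × 1.22 × 0.753) = 166 nm.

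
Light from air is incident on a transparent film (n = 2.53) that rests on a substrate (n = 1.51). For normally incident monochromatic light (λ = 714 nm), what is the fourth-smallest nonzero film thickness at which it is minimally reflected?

564 nm

Ray reflecting at the top interface goes from n = 1.0 toward n = 2.53: a half-wave phase shift.
Bottom surface (2.53 → 1.51): reflection off a lower-index medium gives no phase shift.
Net: one phase inversion between the two reflected rays.
For weak reflection here: 2 n t = m λ.
The fourth-smallest nonzero thickness corresponds to m = 4: t = m λ / (2 n) = 4.00 × 714 / (2 × 2.53) = 564 nm.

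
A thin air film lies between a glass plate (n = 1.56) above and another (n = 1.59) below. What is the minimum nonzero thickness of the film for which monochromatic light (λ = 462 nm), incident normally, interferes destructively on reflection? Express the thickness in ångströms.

At the upper boundary (n = 1.56 to n = 1.0) the reflected ray undergoes no phase shift.
Bottom surface (1.0 → 1.59): reflection off a higher-index medium gives a half-wave phase shift.
Net: one phase inversion between the two reflected rays.
For weak reflection here: 2 n t = m λ.
Minimum nonzero at m = 1: t = λ / (2 n) = 462 / (2 × 1.0) = 231 nm.

2310 Å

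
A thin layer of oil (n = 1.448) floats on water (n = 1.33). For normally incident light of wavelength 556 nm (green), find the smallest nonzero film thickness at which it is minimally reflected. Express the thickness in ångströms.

1920 Å

Ray reflecting at the top interface goes from n = 1.0 toward n = 1.448: a half-wave phase shift.
At the lower boundary (n = 1.448 to n = 1.33) the reflected ray undergoes no phase shift.
Net: one phase inversion between the two reflected rays.
For weak reflection here: 2 n t = m λ.
Minimum nonzero at m = 1: t = λ / (2 n) = 556 / (2 × 1.448) = 192 nm.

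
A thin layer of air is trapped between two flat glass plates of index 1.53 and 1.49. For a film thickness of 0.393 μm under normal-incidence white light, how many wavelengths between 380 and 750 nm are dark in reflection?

Top surface (1.53 → 1.0): reflection off a lower-index medium gives no phase shift.
Ray reflecting at the bottom interface goes from n = 1.0 toward n = 1.49: a half-wave phase shift.
Exactly one π shift → a net half-wave offset.
For weak reflection here: 2 n t = m λ.
λ = 2 n t / m = 786 / m nm.
m=1: 786 nm (IR); m=2: 393 nm (visible); m=3: 262 nm (UV).

1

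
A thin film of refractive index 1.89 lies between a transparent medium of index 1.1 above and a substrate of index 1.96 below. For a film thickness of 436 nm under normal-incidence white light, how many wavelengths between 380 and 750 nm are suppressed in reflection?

2

At the upper boundary (n = 1.1 to n = 1.89) the reflected ray undergoes a half-wave phase shift.
Bottom surface (1.89 → 1.96): reflection off a higher-index medium gives a half-wave phase shift.
The two reflections carry the same phase change, so no net offset.
So the condition for destructive reflection is 2 n t = (m + ½) λ.
λ = 2 n t / (m + ½) = 1648 / (m + ½) nm.
m=1: 1099 nm (IR); m=2: 659 nm (visible); m=3: 471 nm (visible); m=4: 366 nm (UV).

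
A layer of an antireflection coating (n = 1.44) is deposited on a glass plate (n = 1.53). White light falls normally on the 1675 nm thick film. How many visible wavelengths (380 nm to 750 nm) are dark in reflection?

7

Top surface (1.0 → 1.44): reflection off a higher-index medium gives a half-wave phase shift.
Ray reflecting at the bottom interface goes from n = 1.44 toward n = 1.53: a half-wave phase shift.
The two reflections carry the same phase change, so no net offset.
For dark reflection here: 2 n t = (m + ½) λ.
λ = 2 n t / (m + ½) = 4824 / (m + ½) nm.
m=5: 877 nm (IR); m=6: 742 nm (visible); m=7: 643 nm (visible); m=8: 568 nm (visible); m=9: 508 nm (visible); m=10: 459 nm (visible); m=11: 419 nm (visible); m=12: 386 nm (visible); m=13: 357 nm (UV).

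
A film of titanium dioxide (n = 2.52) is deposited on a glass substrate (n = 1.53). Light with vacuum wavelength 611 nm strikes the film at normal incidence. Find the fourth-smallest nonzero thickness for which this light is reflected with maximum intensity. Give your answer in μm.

Ray reflecting at the top interface goes from n = 1.0 toward n = 2.52: a half-wave phase shift.
At the lower boundary (n = 2.52 to n = 1.53) the reflected ray undergoes no phase shift.
The two reflections differ by half a wavelength.
With one net inversion, constructive interference in reflection requires 2 n t = (m + ½) λ.
The fourth-smallest nonzero thickness corresponds to m = 3: t = (m + ½) λ / (2 n) = 3.50 × 611 / (2 × 2.52) = 424 nm.

0.424 μm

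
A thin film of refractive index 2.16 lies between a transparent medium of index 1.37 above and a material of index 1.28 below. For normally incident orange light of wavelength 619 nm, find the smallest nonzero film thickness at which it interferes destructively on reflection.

143 nm

Ray reflecting at the top interface goes from n = 1.37 toward n = 2.16: a half-wave phase shift.
At the lower boundary (n = 2.16 to n = 1.28) the reflected ray undergoes no phase shift.
Exactly one π shift → a net half-wave offset.
For minimum reflection here: 2 n t = m λ.
Minimum nonzero at m = 1: t = λ / (2 n) = 619 / (2 × 2.16) = 143 nm.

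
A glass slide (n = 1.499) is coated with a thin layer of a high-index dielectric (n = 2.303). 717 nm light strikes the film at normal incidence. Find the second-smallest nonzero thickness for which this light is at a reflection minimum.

Top surface (1.0 → 2.303): reflection off a higher-index medium gives a half-wave phase shift.
Bottom surface (2.303 → 1.499): reflection off a lower-index medium gives no phase shift.
Exactly one π shift → a net half-wave offset.
For minimum reflection here: 2 n t = m λ.
The second-smallest nonzero thickness corresponds to m = 2: t = m λ / (2 n) = 2.00 × 717 / (2 × 2.303) = 311 nm.

311 nm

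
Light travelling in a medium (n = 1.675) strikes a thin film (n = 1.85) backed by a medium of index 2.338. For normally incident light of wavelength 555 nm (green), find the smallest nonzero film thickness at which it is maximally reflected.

Ray reflecting at the top interface goes from n = 1.675 toward n = 1.85: a half-wave phase shift.
At the lower boundary (n = 1.85 to n = 2.338) the reflected ray undergoes a half-wave phase shift.
Zero or two π shifts → no net half-wave offset.
For maximum reflection here: 2 n t = m λ.
Minimum nonzero at m = 1: t = λ / (2 n) = 555 / (2 × 1.85) = 150 nm.

150 nm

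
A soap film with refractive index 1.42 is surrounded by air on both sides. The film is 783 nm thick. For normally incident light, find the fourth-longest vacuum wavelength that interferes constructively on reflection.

635 nm

Ray reflecting at the top interface goes from n = 1.0 toward n = 1.42: a half-wave phase shift.
Ray reflecting at the bottom interface goes from n = 1.42 toward n = 1.0: no phase shift.
Net: one phase inversion between the two reflected rays.
So the condition for constructive reflection is 2 n t = (m + ½) λ.
λ = 2 n t / (m + ½). The fourth-longest wavelength is m = 3: λ = 2 × 1.42 × 783 / 3.50 = 635 nm.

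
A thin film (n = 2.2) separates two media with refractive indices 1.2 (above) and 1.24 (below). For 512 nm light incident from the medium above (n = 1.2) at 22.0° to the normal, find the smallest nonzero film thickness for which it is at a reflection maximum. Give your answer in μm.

At the upper boundary (n = 1.2 to n = 2.2) the reflected ray undergoes a half-wave phase shift.
At the lower boundary (n = 2.2 to n = 1.24) the reflected ray undergoes no phase shift.
Net: one phase inversion between the two reflected rays.
With one net inversion, constructive interference in reflection requires 2 n t cos θ_r = (m + ½) λ.
Snell's law: 1.2 sin 22.0° = 2.2 sin θ_r → sin θ_r = 0.204, cos θ_r = 0.979.
Minimum at m = 0: t = λ / (4 n cos θ_r) = 512 / (4 × 2.2 × 0.979) = 59.4 nm.

0.0594 μm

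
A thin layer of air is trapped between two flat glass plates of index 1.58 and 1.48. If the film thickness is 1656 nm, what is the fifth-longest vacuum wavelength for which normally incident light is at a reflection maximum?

736 nm

At the upper boundary (n = 1.58 to n = 1.0) the reflected ray undergoes no phase shift.
Bottom surface (1.0 → 1.48): reflection off a higher-index medium gives a half-wave phase shift.
Exactly one π shift → a net half-wave offset.
So the condition for constructive reflection is 2 n t = (m + ½) λ.
λ = 2 n t / (m + ½). The fifth-longest wavelength is m = 4: λ = 2 × 1.0 × 1656 / 4.50 = 736 nm.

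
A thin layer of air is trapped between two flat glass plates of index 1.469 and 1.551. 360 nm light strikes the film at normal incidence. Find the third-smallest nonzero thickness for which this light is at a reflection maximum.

450 nm

At the upper boundary (n = 1.469 to n = 1.0) the reflected ray undergoes no phase shift.
Bottom surface (1.0 → 1.551): reflection off a higher-index medium gives a half-wave phase shift.
Net: one phase inversion between the two reflected rays.
So the condition for constructive reflection is 2 n t = (m + ½) λ.
The third-smallest nonzero thickness corresponds to m = 2: t = (m + ½) λ / (2 n) = 2.50 × 360 / (2 × 1.0) = 450 nm.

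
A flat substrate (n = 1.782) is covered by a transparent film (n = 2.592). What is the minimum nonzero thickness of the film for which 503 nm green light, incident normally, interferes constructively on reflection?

48.5 nm

Top surface (1.0 → 2.592): reflection off a higher-index medium gives a half-wave phase shift.
Bottom surface (2.592 → 1.782): reflection off a lower-index medium gives no phase shift.
Net: one phase inversion between the two reflected rays.
So the condition for constructive reflection is 2 n t = (m + ½) λ.
Minimum at m = 0: t = λ / (4 n) = 503 / (4 × 2.592) = 48.5 nm.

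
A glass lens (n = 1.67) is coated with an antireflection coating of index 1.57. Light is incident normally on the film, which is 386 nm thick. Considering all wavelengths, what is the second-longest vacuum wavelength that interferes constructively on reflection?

Ray reflecting at the top interface goes from n = 1.0 toward n = 1.57: a half-wave phase shift.
Bottom surface (1.57 → 1.67): reflection off a higher-index medium gives a half-wave phase shift.
Zero or two π shifts → no net half-wave offset.
For maximum reflection here: 2 n t = m λ.
λ = 2 n t / m. The second-longest wavelength is m = 2: λ = 2 × 1.57 × 386 / 2.00 = 606 nm.

606 nm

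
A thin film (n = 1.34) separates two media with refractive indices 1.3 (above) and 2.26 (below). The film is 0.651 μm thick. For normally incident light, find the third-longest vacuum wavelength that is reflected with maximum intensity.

Ray reflecting at the top interface goes from n = 1.3 toward n = 1.34: a half-wave phase shift.
Bottom surface (1.34 → 2.26): reflection off a higher-index medium gives a half-wave phase shift.
The two reflections carry the same phase change, so no net offset.
So the condition for constructive reflection is 2 n t = m λ.
λ = 2 n t / m. The third-longest wavelength is m = 3: λ = 2 × 1.34 × 651 / 3.00 = 582 nm.

582 nm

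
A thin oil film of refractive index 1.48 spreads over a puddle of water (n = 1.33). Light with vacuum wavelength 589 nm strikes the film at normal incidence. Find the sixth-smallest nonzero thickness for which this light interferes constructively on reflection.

Ray reflecting at the top interface goes from n = 1.0 toward n = 1.48: a half-wave phase shift.
Bottom surface (1.48 → 1.33): reflection off a lower-index medium gives no phase shift.
Net: one phase inversion between the two reflected rays.
So the condition for constructive reflection is 2 n t = (m + ½) λ.
The sixth-smallest nonzero thickness corresponds to m = 5: t = (m + ½) λ / (2 n) = 5.50 × 589 / (2 × 1.48) = 1094 nm.

1094 nm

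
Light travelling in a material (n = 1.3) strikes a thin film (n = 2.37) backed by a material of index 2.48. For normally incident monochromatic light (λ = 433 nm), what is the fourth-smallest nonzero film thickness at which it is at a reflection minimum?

320 nm

Top surface (1.3 → 2.37): reflection off a higher-index medium gives a half-wave phase shift.
Bottom surface (2.37 → 2.48): reflection off a higher-index medium gives a half-wave phase shift.
The two reflections carry the same phase change, so no net offset.
With no net inversion, destructive interference in reflection requires 2 n t = (m + ½) λ.
The fourth-smallest nonzero thickness corresponds to m = 3: t = (m + ½) λ / (2 n) = 3.50 × 433 / (2 × 2.37) = 320 nm.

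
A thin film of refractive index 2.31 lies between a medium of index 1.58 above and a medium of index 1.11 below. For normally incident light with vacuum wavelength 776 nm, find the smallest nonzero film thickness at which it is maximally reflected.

At the upper boundary (n = 1.58 to n = 2.31) the reflected ray undergoes a half-wave phase shift.
At the lower boundary (n = 2.31 to n = 1.11) the reflected ray undergoes no phase shift.
Net: one phase inversion between the two reflected rays.
So the condition for constructive reflection is 2 n t = (m + ½) λ.
Minimum at m = 0: t = λ / (4 n) = 776 / (4 × 2.31) = 84.0 nm.

84.0 nm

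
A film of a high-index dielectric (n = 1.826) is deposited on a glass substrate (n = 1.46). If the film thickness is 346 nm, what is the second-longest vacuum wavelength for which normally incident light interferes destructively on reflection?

Top surface (1.0 → 1.826): reflection off a higher-index medium gives a half-wave phase shift.
Ray reflecting at the bottom interface goes from n = 1.826 toward n = 1.46: no phase shift.
Net: one phase inversion between the two reflected rays.
With one net inversion, destructive interference in reflection requires 2 n t = m λ.
λ = 2 n t / m. The second-longest wavelength is m = 2: λ = 2 × 1.826 × 346 / 2.00 = 632 nm.

632 nm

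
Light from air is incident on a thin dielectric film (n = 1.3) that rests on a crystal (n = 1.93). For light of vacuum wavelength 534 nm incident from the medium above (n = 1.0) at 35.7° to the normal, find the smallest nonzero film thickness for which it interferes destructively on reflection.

Top surface (1.0 → 1.3): reflection off a higher-index medium gives a half-wave phase shift.
Bottom surface (1.3 → 1.93): reflection off a higher-index medium gives a half-wave phase shift.
The two reflections carry the same phase change, so no net offset.
So the condition for destructive reflection is 2 n t cos θ_r = (m + ½) λ.
Snell's law: 1.0 sin 35.7° = 1.3 sin θ_r → sin θ_r = 0.449, cos θ_r = 0.894.
Minimum at m = 0: t = λ / (4 n cos θ_r) = 534 / (4 × 1.3 × 0.894) = 115 nm.

115 nm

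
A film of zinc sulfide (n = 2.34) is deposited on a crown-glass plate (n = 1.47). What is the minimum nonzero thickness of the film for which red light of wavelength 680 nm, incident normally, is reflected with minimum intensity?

At the upper boundary (n = 1.0 to n = 2.34) the reflected ray undergoes a half-wave phase shift.
Bottom surface (2.34 → 1.47): reflection off a lower-index medium gives no phase shift.
The two reflections differ by half a wavelength.
With one net inversion, destructive interference in reflection requires 2 n t = m λ.
Minimum nonzero at m = 1: t = λ / (2 n) = 680 / (2 × 2.34) = 145 nm.

145 nm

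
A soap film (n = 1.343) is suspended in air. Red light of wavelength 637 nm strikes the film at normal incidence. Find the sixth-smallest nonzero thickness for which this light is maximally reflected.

1304 nm

Top surface (1.0 → 1.343): reflection off a higher-index medium gives a half-wave phase shift.
Ray reflecting at the bottom interface goes from n = 1.343 toward n = 1.0: no phase shift.
Net: one phase inversion between the two reflected rays.
For strong reflection here: 2 n t = (m + ½) λ.
The sixth-smallest nonzero thickness corresponds to m = 5: t = (m + ½) λ / (2 n) = 5.50 × 637 / (2 × 1.343) = 1304 nm.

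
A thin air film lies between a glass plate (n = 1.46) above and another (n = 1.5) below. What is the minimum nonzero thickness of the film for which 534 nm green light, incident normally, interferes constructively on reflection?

At the upper boundary (n = 1.46 to n = 1.0) the reflected ray undergoes no phase shift.
At the lower boundary (n = 1.0 to n = 1.5) the reflected ray undergoes a half-wave phase shift.
Exactly one π shift → a net half-wave offset.
With one net inversion, constructive interference in reflection requires 2 n t = (m + ½) λ.
Minimum at m = 0: t = λ / (4 n) = 534 / (4 × 1.0) = 134 nm.

134 nm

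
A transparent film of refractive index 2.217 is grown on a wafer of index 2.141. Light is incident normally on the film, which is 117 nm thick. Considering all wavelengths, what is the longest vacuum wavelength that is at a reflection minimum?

519 nm

Top surface (1.0 → 2.217): reflection off a higher-index medium gives a half-wave phase shift.
Ray reflecting at the bottom interface goes from n = 2.217 toward n = 2.141: no phase shift.
Net: one phase inversion between the two reflected rays.
With one net inversion, destructive interference in reflection requires 2 n t = m λ.
λ = 2 n t / m. The longest wavelength is m = 1: λ = 2 × 2.217 × 117 / 1.00 = 519 nm.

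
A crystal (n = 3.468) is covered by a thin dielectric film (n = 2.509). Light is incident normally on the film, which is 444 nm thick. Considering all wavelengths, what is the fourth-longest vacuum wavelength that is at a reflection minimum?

637 nm

Ray reflecting at the top interface goes from n = 1.0 toward n = 2.509: a half-wave phase shift.
Ray reflecting at the bottom interface goes from n = 2.509 toward n = 3.468: a half-wave phase shift.
The two reflections carry the same phase change, so no net offset.
For dark reflection here: 2 n t = (m + ½) λ.
λ = 2 n t / (m + ½). The fourth-longest wavelength is m = 3: λ = 2 × 2.509 × 444 / 3.50 = 637 nm.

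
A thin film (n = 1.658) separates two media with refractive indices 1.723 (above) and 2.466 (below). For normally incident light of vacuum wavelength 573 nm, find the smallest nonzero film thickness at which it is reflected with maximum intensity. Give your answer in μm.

0.0864 μm

At the upper boundary (n = 1.723 to n = 1.658) the reflected ray undergoes no phase shift.
Ray reflecting at the bottom interface goes from n = 1.658 toward n = 2.466: a half-wave phase shift.
Net: one phase inversion between the two reflected rays.
So the condition for constructive reflection is 2 n t = (m + ½) λ.
Minimum at m = 0: t = λ / (4 n) = 573 / (4 × 1.658) = 86.4 nm.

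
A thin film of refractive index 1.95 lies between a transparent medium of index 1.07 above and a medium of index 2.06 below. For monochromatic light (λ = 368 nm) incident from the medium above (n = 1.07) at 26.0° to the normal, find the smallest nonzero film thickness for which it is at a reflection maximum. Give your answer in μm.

0.0972 μm

At the upper boundary (n = 1.07 to n = 1.95) the reflected ray undergoes a half-wave phase shift.
At the lower boundary (n = 1.95 to n = 2.06) the reflected ray undergoes a half-wave phase shift.
Net: no relative phase inversion (both shifts match).
So the condition for constructive reflection is 2 n t cos θ_r = m λ.
Snell's law: 1.07 sin 26.0° = 1.95 sin θ_r → sin θ_r = 0.241, cos θ_r = 0.971.
Minimum nonzero at m = 1: t = λ / (2 n cos θ_r) = 368 / (2 × 1.95 × 0.971) = 97.2 nm.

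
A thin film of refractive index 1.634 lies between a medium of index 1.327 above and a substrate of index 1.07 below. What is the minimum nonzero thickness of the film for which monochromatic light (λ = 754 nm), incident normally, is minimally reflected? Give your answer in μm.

0.231 μm

Top surface (1.327 → 1.634): reflection off a higher-index medium gives a half-wave phase shift.
At the lower boundary (n = 1.634 to n = 1.07) the reflected ray undergoes no phase shift.
Exactly one π shift → a net half-wave offset.
So the condition for destructive reflection is 2 n t = m λ.
Minimum nonzero at m = 1: t = λ / (2 n) = 754 / (2 × 1.634) = 231 nm.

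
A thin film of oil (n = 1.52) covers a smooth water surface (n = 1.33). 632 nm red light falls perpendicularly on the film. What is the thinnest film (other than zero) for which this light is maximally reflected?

104 nm

Top surface (1.0 → 1.52): reflection off a higher-index medium gives a half-wave phase shift.
Ray reflecting at the bottom interface goes from n = 1.52 toward n = 1.33: no phase shift.
The two reflections differ by half a wavelength.
So the condition for constructive reflection is 2 n t = (m + ½) λ.
Minimum at m = 0: t = λ / (4 n) = 632 / (4 × 1.52) = 104 nm.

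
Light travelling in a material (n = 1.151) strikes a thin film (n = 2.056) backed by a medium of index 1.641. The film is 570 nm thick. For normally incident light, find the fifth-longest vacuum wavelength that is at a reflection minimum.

Ray reflecting at the top interface goes from n = 1.151 toward n = 2.056: a half-wave phase shift.
At the lower boundary (n = 2.056 to n = 1.641) the reflected ray undergoes no phase shift.
Net: one phase inversion between the two reflected rays.
So the condition for destructive reflection is 2 n t = m λ.
λ = 2 n t / m. The fifth-longest wavelength is m = 5: λ = 2 × 2.056 × 570 / 5.00 = 469 nm.

469 nm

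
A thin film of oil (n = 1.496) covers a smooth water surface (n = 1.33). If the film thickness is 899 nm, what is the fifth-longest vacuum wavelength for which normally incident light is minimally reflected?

At the upper boundary (n = 1.0 to n = 1.496) the reflected ray undergoes a half-wave phase shift.
Ray reflecting at the bottom interface goes from n = 1.496 toward n = 1.33: no phase shift.
The two reflections differ by half a wavelength.
With one net inversion, destructive interference in reflection requires 2 n t = m λ.
λ = 2 n t / m. The fifth-longest wavelength is m = 5: λ = 2 × 1.496 × 899 / 5.00 = 538 nm.

538 nm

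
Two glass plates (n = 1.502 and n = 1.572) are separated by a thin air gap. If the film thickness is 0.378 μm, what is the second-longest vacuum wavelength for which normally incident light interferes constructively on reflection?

Top surface (1.502 → 1.0): reflection off a lower-index medium gives no phase shift.
At the lower boundary (n = 1.0 to n = 1.572) the reflected ray undergoes a half-wave phase shift.
The two reflections differ by half a wavelength.
With one net inversion, constructive interference in reflection requires 2 n t = (m + ½) λ.
λ = 2 n t / (m + ½). The second-longest wavelength is m = 1: λ = 2 × 1.0 × 378 / 1.50 = 504 nm.

504 nm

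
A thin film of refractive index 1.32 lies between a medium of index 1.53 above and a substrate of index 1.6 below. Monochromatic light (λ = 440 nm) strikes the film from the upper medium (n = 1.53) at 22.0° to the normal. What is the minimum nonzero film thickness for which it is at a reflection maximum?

Ray reflecting at the top interface goes from n = 1.53 toward n = 1.32: no phase shift.
At the lower boundary (n = 1.32 to n = 1.6) the reflected ray undergoes a half-wave phase shift.
Net: one phase inversion between the two reflected rays.
For strong reflection here: 2 n t cos θ_r = (m + ½) λ.
Snell's law: 1.53 sin 22.0° = 1.32 sin θ_r → sin θ_r = 0.434, cos θ_r = 0.901.
Minimum at m = 0: t = λ / (4 n cos θ_r) = 440 / (4 × 1.32 × 0.901) = 92.5 nm.

92.5 nm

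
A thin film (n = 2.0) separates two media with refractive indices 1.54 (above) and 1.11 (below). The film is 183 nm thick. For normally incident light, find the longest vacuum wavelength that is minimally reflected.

At the upper boundary (n = 1.54 to n = 2.0) the reflected ray undergoes a half-wave phase shift.
At the lower boundary (n = 2.0 to n = 1.11) the reflected ray undergoes no phase shift.
The two reflections differ by half a wavelength.
With one net inversion, destructive interference in reflection requires 2 n t = m λ.
λ = 2 n t / m. The longest wavelength is m = 1: λ = 2 × 2.0 × 183 / 1.00 = 732 nm.

732 nm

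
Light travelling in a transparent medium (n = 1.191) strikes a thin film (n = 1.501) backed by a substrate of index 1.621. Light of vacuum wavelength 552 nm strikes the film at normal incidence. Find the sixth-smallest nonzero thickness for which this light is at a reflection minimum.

1011 nm

Top surface (1.191 → 1.501): reflection off a higher-index medium gives a half-wave phase shift.
At the lower boundary (n = 1.501 to n = 1.621) the reflected ray undergoes a half-wave phase shift.
The two reflections carry the same phase change, so no net offset.
With no net inversion, destructive interference in reflection requires 2 n t = (m + ½) λ.
The sixth-smallest nonzero thickness corresponds to m = 5: t = (m + ½) λ / (2 n) = 5.50 × 552 / (2 × 1.501) = 1011 nm.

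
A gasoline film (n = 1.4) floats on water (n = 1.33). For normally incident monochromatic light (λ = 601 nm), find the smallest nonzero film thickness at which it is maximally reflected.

107 nm

Top surface (1.0 → 1.4): reflection off a higher-index medium gives a half-wave phase shift.
Bottom surface (1.4 → 1.33): reflection off a lower-index medium gives no phase shift.
Exactly one π shift → a net half-wave offset.
With one net inversion, constructive interference in reflection requires 2 n t = (m + ½) λ.
Minimum at m = 0: t = λ / (4 n) = 601 / (4 × 1.4) = 107 nm.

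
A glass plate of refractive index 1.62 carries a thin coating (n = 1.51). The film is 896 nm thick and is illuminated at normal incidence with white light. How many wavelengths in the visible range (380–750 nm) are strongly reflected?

At the upper boundary (n = 1.0 to n = 1.51) the reflected ray undergoes a half-wave phase shift.
At the lower boundary (n = 1.51 to n = 1.62) the reflected ray undergoes a half-wave phase shift.
The two reflections carry the same phase change, so no net offset.
So the condition for constructive reflection is 2 n t = m λ.
λ = 2 n t / m = 2706 / m nm.
m=3: 902 nm (IR); m=4: 676 nm (visible); m=5: 541 nm (visible); m=6: 451 nm (visible); m=7: 387 nm (visible); m=8: 338 nm (UV).

4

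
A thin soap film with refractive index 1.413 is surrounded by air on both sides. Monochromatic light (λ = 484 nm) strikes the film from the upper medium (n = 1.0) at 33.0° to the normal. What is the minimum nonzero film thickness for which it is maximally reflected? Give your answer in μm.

0.0928 μm

At the upper boundary (n = 1.0 to n = 1.413) the reflected ray undergoes a half-wave phase shift.
Ray reflecting at the bottom interface goes from n = 1.413 toward n = 1.0: no phase shift.
Net: one phase inversion between the two reflected rays.
With one net inversion, constructive interference in reflection requires 2 n t cos θ_r = (m + ½) λ.
Snell's law: 1.0 sin 33.0° = 1.413 sin θ_r → sin θ_r = 0.385, cos θ_r = 0.923.
Minimum at m = 0: t = λ / (4 n cos θ_r) = 484 / (4 × 1.413 × 0.923) = 92.8 nm.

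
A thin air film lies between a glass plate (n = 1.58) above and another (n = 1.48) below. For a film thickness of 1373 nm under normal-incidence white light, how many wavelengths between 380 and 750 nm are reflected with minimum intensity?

At the upper boundary (n = 1.58 to n = 1.0) the reflected ray undergoes no phase shift.
Bottom surface (1.0 → 1.48): reflection off a higher-index medium gives a half-wave phase shift.
Net: one phase inversion between the two reflected rays.
For weak reflection here: 2 n t = m λ.
λ = 2 n t / m = 2746 / m nm.
m=3: 915 nm (IR); m=4: 687 nm (visible); m=5: 549 nm (visible); m=6: 458 nm (visible); m=7: 392 nm (visible); m=8: 343 nm (UV).

4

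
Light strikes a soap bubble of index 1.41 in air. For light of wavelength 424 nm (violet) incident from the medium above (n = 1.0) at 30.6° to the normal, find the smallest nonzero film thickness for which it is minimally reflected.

161 nm

Ray reflecting at the top interface goes from n = 1.0 toward n = 1.41: a half-wave phase shift.
Ray reflecting at the bottom interface goes from n = 1.41 toward n = 1.0: no phase shift.
The two reflections differ by half a wavelength.
So the condition for destructive reflection is 2 n t cos θ_r = m λ.
Snell's law: 1.0 sin 30.6° = 1.41 sin θ_r → sin θ_r = 0.361, cos θ_r = 0.933.
Minimum nonzero at m = 1: t = λ / (2 n cos θ_r) = 424 / (2 × 1.41 × 0.933) = 161 nm.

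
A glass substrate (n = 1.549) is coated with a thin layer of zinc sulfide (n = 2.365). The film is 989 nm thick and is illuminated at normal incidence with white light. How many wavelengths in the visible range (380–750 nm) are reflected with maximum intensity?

Top surface (1.0 → 2.365): reflection off a higher-index medium gives a half-wave phase shift.
Bottom surface (2.365 → 1.549): reflection off a lower-index medium gives no phase shift.
Net: one phase inversion between the two reflected rays.
For strong reflection here: 2 n t = (m + ½) λ.
λ = 2 n t / (m + ½) = 4678 / (m + ½) nm.
m=5: 851 nm (IR); m=6: 720 nm (visible); m=7: 624 nm (visible); m=8: 550 nm (visible); m=9: 492 nm (visible); m=10: 446 nm (visible); m=11: 407 nm (visible); m=12: 374 nm (UV).

6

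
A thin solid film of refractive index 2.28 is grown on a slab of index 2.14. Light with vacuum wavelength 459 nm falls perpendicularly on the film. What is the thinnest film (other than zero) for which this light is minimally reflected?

Top surface (1.0 → 2.28): reflection off a higher-index medium gives a half-wave phase shift.
Ray reflecting at the bottom interface goes from n = 2.28 toward n = 2.14: no phase shift.
Net: one phase inversion between the two reflected rays.
For dark reflection here: 2 n t = m λ.
Minimum nonzero at m = 1: t = λ / (2 n) = 459 / (2 × 2.28) = 101 nm.

101 nm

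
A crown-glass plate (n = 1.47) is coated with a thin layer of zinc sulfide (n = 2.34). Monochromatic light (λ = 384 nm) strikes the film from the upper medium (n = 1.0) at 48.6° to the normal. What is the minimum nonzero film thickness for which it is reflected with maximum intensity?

43.3 nm

At the upper boundary (n = 1.0 to n = 2.34) the reflected ray undergoes a half-wave phase shift.
Ray reflecting at the bottom interface goes from n = 2.34 toward n = 1.47: no phase shift.
Exactly one π shift → a net half-wave offset.
For strong reflection here: 2 n t cos θ_r = (m + ½) λ.
Snell's law: 1.0 sin 48.6° = 2.34 sin θ_r → sin θ_r = 0.321, cos θ_r = 0.947.
Minimum at m = 0: t = λ / (4 n cos θ_r) = 384 / (4 × 2.34 × 0.947) = 43.3 nm.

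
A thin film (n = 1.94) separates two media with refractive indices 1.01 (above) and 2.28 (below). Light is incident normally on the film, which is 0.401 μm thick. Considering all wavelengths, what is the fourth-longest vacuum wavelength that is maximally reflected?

At the upper boundary (n = 1.01 to n = 1.94) the reflected ray undergoes a half-wave phase shift.
Bottom surface (1.94 → 2.28): reflection off a higher-index medium gives a half-wave phase shift.
Net: no relative phase inversion (both shifts match).
So the condition for constructive reflection is 2 n t = m λ.
λ = 2 n t / m. The fourth-longest wavelength is m = 4: λ = 2 × 1.94 × 401 / 4.00 = 389 nm.

389 nm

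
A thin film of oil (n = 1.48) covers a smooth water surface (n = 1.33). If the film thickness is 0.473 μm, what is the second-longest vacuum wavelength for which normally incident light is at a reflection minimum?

Ray reflecting at the top interface goes from n = 1.0 toward n = 1.48: a half-wave phase shift.
Bottom surface (1.48 → 1.33): reflection off a lower-index medium gives no phase shift.
Exactly one π shift → a net half-wave offset.
So the condition for destructive reflection is 2 n t = m λ.
λ = 2 n t / m. The second-longest wavelength is m = 2: λ = 2 × 1.48 × 473 / 2.00 = 700 nm.

700 nm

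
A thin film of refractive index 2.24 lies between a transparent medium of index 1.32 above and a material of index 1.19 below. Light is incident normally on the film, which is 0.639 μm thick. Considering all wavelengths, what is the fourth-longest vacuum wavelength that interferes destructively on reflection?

Ray reflecting at the top interface goes from n = 1.32 toward n = 2.24: a half-wave phase shift.
At the lower boundary (n = 2.24 to n = 1.19) the reflected ray undergoes no phase shift.
The two reflections differ by half a wavelength.
For minimum reflection here: 2 n t = m λ.
λ = 2 n t / m. The fourth-longest wavelength is m = 4: λ = 2 × 2.24 × 639 / 4.00 = 716 nm.

716 nm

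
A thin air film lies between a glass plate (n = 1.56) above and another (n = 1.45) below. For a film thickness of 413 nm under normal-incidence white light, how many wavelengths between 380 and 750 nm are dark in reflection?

At the upper boundary (n = 1.56 to n = 1.0) the reflected ray undergoes no phase shift.
Bottom surface (1.0 → 1.45): reflection off a higher-index medium gives a half-wave phase shift.
The two reflections differ by half a wavelength.
With one net inversion, destructive interference in reflection requires 2 n t = m λ.
λ = 2 n t / m = 826 / m nm.
m=1: 826 nm (IR); m=2: 413 nm (visible); m=3: 275 nm (UV).

1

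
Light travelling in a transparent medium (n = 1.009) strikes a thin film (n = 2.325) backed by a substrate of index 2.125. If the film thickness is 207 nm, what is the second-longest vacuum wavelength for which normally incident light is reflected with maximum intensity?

At the upper boundary (n = 1.009 to n = 2.325) the reflected ray undergoes a half-wave phase shift.
Ray reflecting at the bottom interface goes from n = 2.325 toward n = 2.125: no phase shift.
Net: one phase inversion between the two reflected rays.
For maximum reflection here: 2 n t = (m + ½) λ.
λ = 2 n t / (m + ½). The second-longest wavelength is m = 1: λ = 2 × 2.325 × 207 / 1.50 = 642 nm.

642 nm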